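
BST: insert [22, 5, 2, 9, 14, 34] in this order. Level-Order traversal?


Root = 22; build tree by BST insertion.
Level-Order traversal: [22, 5, 34, 2, 9, 14]


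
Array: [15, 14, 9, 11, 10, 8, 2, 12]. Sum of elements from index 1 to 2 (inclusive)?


Prefix sums: [0, 15, 29, 38, 49, 59, 67, 69, 81]
Sum[1..2] = prefix[3] - prefix[1] = 38 - 15 = 23


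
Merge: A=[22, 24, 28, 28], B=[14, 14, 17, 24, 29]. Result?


Compare heads, take smaller each step.
Merged: [14, 14, 17, 22, 24, 24, 28, 28, 29]


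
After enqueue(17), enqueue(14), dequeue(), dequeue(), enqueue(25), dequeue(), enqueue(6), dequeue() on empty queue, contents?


enqueue(17) -> [17]
enqueue(14) -> [17, 14]
dequeue() returns 17 -> [14]
dequeue() returns 14 -> []
enqueue(25) -> [25]
dequeue() returns 25 -> []
enqueue(6) -> [6]
dequeue() returns 6 -> []
Final queue (front to back): []


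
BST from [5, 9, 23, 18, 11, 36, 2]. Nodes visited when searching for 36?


BST root = 5
Search for 36: compare at each node
Path: [5, 9, 23, 36]


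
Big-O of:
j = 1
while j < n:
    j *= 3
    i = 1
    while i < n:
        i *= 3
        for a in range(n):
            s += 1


Per nesting level: O(log n) * O(log n) * O(n) = O(n (log n)^2)
Complexity: O(n (log n)^2)


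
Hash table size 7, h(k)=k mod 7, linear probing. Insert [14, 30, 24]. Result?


Insertions: 14->slot 0; 30->slot 2; 24->slot 3
Table: [14, None, 30, 24, None, None, None]


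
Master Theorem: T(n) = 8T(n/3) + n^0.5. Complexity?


a=8, b=3, c=0.5. log_3(8)=1.893 > c=0.5. Case 1: O(n^log_b(a)) = O(n^1.893)
Complexity: O(n^1.893)


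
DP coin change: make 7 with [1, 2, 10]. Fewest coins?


dp[0]=0; dp[i]=1+min(dp[i-c] for c in coins)
...dp[2]=1, dp[3]=2, dp[4]=2, dp[5]=3, dp[6]=3, dp[7]=4
Minimum coins for 7 = 4


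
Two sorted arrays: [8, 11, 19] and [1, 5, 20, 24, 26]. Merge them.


Compare heads, take smaller each step.
Merged: [1, 5, 8, 11, 19, 20, 24, 26]


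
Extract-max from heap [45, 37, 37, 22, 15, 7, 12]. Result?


Max = 45
Replace root with last, heapify down
Resulting heap: [37, 22, 37, 12, 15, 7]


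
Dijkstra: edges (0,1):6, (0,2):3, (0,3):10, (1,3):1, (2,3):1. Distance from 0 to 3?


Dijkstra from 0:
Distances: {0: 0, 1: 5, 2: 3, 3: 4}
Shortest distance to 3 = 4, path = [0, 2, 3]


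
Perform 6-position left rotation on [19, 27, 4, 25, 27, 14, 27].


Left rotate by 6: [27, 19, 27, 4, 25, 27, 14]


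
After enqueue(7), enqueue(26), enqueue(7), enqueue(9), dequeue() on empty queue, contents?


enqueue(7) -> [7]
enqueue(26) -> [7, 26]
enqueue(7) -> [7, 26, 7]
enqueue(9) -> [7, 26, 7, 9]
dequeue() returns 7 -> [26, 7, 9]
Final queue (front to back): [26, 7, 9]


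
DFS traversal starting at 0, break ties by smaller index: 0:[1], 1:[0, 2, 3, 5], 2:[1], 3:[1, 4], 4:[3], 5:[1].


DFS stack-based: start with [0]
Visit order: [0, 1, 2, 3, 4, 5]


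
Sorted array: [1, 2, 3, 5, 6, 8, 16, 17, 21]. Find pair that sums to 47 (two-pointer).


Two pointers: lo=0, hi=8
No pair sums to 47


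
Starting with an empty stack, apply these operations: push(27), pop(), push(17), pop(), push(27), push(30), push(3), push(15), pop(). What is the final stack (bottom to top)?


push(27) -> [27]
pop() returns 27 -> []
push(17) -> [17]
pop() returns 17 -> []
push(27) -> [27]
push(30) -> [27, 30]
push(3) -> [27, 30, 3]
push(15) -> [27, 30, 3, 15]
pop() returns 15 -> [27, 30, 3]
Final stack (bottom to top): [27, 30, 3]


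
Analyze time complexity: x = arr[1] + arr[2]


Analysis: constant-time operation, no loop
Complexity: O(1)


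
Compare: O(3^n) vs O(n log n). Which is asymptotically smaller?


linearithmic grows slower than exponential (base 3)
O(n log n) is asymptotically smaller; O(3^n) grows faster


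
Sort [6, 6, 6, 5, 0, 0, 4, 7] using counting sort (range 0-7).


Count array: [2, 0, 0, 0, 1, 1, 3, 1]
Reconstruct: [0, 0, 4, 5, 6, 6, 6, 7]


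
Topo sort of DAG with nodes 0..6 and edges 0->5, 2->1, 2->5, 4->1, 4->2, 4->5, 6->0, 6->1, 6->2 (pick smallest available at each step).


Kahn's algorithm, process smallest node first
Order: [3, 4, 6, 0, 2, 1, 5]


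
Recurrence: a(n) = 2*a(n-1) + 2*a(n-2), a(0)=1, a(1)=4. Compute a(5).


Build bottom-up:
...a(3)=28, a(4)=76, a(5)=2*76+2*28=208


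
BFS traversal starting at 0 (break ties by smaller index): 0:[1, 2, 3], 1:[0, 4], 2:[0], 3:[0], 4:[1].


BFS queue: start with [0]
Visit order: [0, 1, 2, 3, 4]


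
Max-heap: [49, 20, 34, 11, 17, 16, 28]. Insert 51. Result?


Append 51: [49, 20, 34, 11, 17, 16, 28, 51]
Bubble up: swap idx 7(51) with idx 3(11); swap idx 3(51) with idx 1(20); swap idx 1(51) with idx 0(49)
Result: [51, 49, 34, 20, 17, 16, 28, 11]


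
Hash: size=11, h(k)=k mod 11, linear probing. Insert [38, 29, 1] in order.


Insertions: 38->slot 5; 29->slot 7; 1->slot 1
Table: [None, 1, None, None, None, 38, None, 29, None, None, None]


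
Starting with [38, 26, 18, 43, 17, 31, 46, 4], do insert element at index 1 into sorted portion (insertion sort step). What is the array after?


After one pass: [26, 38, 18, 43, 17, 31, 46, 4]


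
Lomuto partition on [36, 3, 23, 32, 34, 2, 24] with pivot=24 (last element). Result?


Elements <= 24 go left of pivot.
Result: [3, 23, 2, 24, 34, 36, 32], pivot at index 3


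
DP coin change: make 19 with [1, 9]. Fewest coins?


dp[0]=0; dp[i]=1+min(dp[i-c] for c in coins)
...dp[14]=6, dp[15]=7, dp[16]=8, dp[17]=9, dp[18]=2, dp[19]=3
Minimum coins for 19 = 3


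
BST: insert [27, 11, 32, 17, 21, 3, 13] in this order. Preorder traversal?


Root = 27; build tree by BST insertion.
Preorder traversal: [27, 11, 3, 17, 13, 21, 32]


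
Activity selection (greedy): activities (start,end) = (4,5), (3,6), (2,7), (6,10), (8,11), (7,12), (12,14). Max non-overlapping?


Greedy: pick earliest-ending, then skip overlaps.
Selected (3 activities): [(4, 5), (6, 10), (12, 14)]


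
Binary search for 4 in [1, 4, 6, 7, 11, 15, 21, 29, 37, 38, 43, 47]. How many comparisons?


Search for 4:
[0,11] mid=5 arr[5]=15
[0,4] mid=2 arr[2]=6
[0,1] mid=0 arr[0]=1
[1,1] mid=1 arr[1]=4
Total: 4 comparisons


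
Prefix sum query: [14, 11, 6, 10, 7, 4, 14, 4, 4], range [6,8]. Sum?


Prefix sums: [0, 14, 25, 31, 41, 48, 52, 66, 70, 74]
Sum[6..8] = prefix[9] - prefix[6] = 74 - 52 = 22


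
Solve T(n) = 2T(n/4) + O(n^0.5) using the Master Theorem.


a=2, b=4, c=0.5. log_4(2)=0.5 = c=0.5. Case 2: O(n^c log n) = O(sqrt(n) log n)
Complexity: O(sqrt(n) log n)


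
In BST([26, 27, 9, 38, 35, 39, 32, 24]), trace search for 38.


BST root = 26
Search for 38: compare at each node
Path: [26, 27, 38]


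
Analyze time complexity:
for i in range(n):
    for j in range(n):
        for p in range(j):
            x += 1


Per nesting level: O(n) * O(n) * O(n) [triangular over j] = O(n^3)
Complexity: O(n^3)


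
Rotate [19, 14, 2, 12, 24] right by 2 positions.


Right rotate by 2: [12, 24, 19, 14, 2]


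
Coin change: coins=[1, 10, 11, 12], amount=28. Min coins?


dp[0]=0; dp[i]=1+min(dp[i-c] for c in coins)
...dp[23]=2, dp[24]=2, dp[25]=3, dp[26]=4, dp[27]=5, dp[28]=6
Minimum coins for 28 = 6


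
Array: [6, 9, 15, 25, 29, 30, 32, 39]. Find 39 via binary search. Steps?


Search for 39:
[0,7] mid=3 arr[3]=25
[4,7] mid=5 arr[5]=30
[6,7] mid=6 arr[6]=32
[7,7] mid=7 arr[7]=39
Total: 4 comparisons


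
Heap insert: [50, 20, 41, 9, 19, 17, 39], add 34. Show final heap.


Append 34: [50, 20, 41, 9, 19, 17, 39, 34]
Bubble up: swap idx 7(34) with idx 3(9); swap idx 3(34) with idx 1(20)
Result: [50, 34, 41, 20, 19, 17, 39, 9]


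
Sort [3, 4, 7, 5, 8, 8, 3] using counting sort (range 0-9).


Count array: [0, 0, 0, 2, 1, 1, 0, 1, 2, 0]
Reconstruct: [3, 3, 4, 5, 7, 8, 8]


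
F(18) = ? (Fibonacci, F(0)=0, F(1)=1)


F(n)=F(n-1)+F(n-2)
...F(16)=987, F(17)=1597, F(18)=2584


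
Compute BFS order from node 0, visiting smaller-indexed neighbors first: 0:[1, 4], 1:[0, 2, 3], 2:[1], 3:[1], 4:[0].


BFS queue: start with [0]
Visit order: [0, 1, 4, 2, 3]


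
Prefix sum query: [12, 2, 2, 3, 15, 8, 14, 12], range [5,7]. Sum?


Prefix sums: [0, 12, 14, 16, 19, 34, 42, 56, 68]
Sum[5..7] = prefix[8] - prefix[5] = 68 - 34 = 34


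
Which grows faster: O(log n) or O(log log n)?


double-logarithmic grows slower than logarithmic
O(log log n) is asymptotically smaller; O(log n) grows faster


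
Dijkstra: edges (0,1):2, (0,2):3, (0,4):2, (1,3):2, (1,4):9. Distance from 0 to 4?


Dijkstra from 0:
Distances: {0: 0, 1: 2, 2: 3, 3: 4, 4: 2}
Shortest distance to 4 = 2, path = [0, 4]


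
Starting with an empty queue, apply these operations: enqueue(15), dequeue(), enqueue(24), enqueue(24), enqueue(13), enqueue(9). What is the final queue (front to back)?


enqueue(15) -> [15]
dequeue() returns 15 -> []
enqueue(24) -> [24]
enqueue(24) -> [24, 24]
enqueue(13) -> [24, 24, 13]
enqueue(9) -> [24, 24, 13, 9]
Final queue (front to back): [24, 24, 13, 9]


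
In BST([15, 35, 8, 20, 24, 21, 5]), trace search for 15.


BST root = 15
Search for 15: compare at each node
Path: [15]


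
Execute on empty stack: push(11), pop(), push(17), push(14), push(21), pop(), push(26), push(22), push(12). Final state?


push(11) -> [11]
pop() returns 11 -> []
push(17) -> [17]
push(14) -> [17, 14]
push(21) -> [17, 14, 21]
pop() returns 21 -> [17, 14]
push(26) -> [17, 14, 26]
push(22) -> [17, 14, 26, 22]
push(12) -> [17, 14, 26, 22, 12]
Final stack (bottom to top): [17, 14, 26, 22, 12]


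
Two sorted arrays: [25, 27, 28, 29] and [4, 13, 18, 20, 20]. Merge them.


Compare heads, take smaller each step.
Merged: [4, 13, 18, 20, 20, 25, 27, 28, 29]


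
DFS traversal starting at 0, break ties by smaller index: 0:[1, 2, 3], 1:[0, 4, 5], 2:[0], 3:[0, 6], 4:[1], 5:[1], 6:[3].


DFS stack-based: start with [0]
Visit order: [0, 1, 4, 5, 2, 3, 6]


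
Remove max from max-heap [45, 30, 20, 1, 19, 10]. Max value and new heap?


Max = 45
Replace root with last, heapify down
Resulting heap: [30, 19, 20, 1, 10]


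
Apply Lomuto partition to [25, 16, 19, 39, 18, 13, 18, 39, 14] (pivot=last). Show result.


Elements <= 14 go left of pivot.
Result: [13, 14, 19, 39, 18, 25, 18, 39, 16], pivot at index 1


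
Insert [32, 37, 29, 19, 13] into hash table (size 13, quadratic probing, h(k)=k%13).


Insertions: 32->slot 6; 37->slot 11; 29->slot 3; 19->slot 7; 13->slot 0
Table: [13, None, None, 29, None, None, 32, 19, None, None, None, 37, None]


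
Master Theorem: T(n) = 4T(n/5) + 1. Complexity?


a=4, b=5, c=0. log_5(4)=0.861 > c=0. Case 1: O(n^log_b(a)) = O(n^0.861)
Complexity: O(n^0.861)


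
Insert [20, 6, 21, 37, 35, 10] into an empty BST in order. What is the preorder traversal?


Root = 20; build tree by BST insertion.
Preorder traversal: [20, 6, 10, 21, 37, 35]


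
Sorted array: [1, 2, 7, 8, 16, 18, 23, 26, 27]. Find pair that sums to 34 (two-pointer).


Two pointers: lo=0, hi=8
Found pair: (7, 27) summing to 34


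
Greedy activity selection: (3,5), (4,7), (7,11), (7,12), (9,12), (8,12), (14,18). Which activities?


Greedy: pick earliest-ending, then skip overlaps.
Selected (3 activities): [(3, 5), (7, 11), (14, 18)]


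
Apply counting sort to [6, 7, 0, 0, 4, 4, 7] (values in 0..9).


Count array: [2, 0, 0, 0, 2, 0, 1, 2, 0, 0]
Reconstruct: [0, 0, 4, 4, 6, 7, 7]


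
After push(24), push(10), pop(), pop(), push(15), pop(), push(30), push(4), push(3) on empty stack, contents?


push(24) -> [24]
push(10) -> [24, 10]
pop() returns 10 -> [24]
pop() returns 24 -> []
push(15) -> [15]
pop() returns 15 -> []
push(30) -> [30]
push(4) -> [30, 4]
push(3) -> [30, 4, 3]
Final stack (bottom to top): [30, 4, 3]


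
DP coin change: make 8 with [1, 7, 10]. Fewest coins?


dp[0]=0; dp[i]=1+min(dp[i-c] for c in coins)
...dp[3]=3, dp[4]=4, dp[5]=5, dp[6]=6, dp[7]=1, dp[8]=2
Minimum coins for 8 = 2


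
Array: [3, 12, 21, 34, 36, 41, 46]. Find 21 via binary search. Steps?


Search for 21:
[0,6] mid=3 arr[3]=34
[0,2] mid=1 arr[1]=12
[2,2] mid=2 arr[2]=21
Total: 3 comparisons


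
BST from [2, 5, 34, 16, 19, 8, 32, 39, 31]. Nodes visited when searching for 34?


BST root = 2
Search for 34: compare at each node
Path: [2, 5, 34]


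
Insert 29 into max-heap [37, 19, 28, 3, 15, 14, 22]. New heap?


Append 29: [37, 19, 28, 3, 15, 14, 22, 29]
Bubble up: swap idx 7(29) with idx 3(3); swap idx 3(29) with idx 1(19)
Result: [37, 29, 28, 19, 15, 14, 22, 3]


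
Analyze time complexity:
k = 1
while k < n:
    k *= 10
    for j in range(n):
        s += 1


Per nesting level: O(log n) * O(n) = O(n log n)
Complexity: O(n log n)


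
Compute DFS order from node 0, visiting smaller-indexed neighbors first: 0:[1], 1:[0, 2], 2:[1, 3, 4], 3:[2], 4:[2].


DFS stack-based: start with [0]
Visit order: [0, 1, 2, 3, 4]


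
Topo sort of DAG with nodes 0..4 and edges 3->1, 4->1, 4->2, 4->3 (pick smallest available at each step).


Kahn's algorithm, process smallest node first
Order: [0, 4, 2, 3, 1]


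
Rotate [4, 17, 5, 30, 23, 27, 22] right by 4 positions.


Right rotate by 4: [30, 23, 27, 22, 4, 17, 5]


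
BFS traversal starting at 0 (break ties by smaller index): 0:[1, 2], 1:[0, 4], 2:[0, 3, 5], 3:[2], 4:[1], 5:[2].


BFS queue: start with [0]
Visit order: [0, 1, 2, 4, 3, 5]


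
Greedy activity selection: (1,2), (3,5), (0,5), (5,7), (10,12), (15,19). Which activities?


Greedy: pick earliest-ending, then skip overlaps.
Selected (5 activities): [(1, 2), (3, 5), (5, 7), (10, 12), (15, 19)]


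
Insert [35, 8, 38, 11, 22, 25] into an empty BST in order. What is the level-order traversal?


Root = 35; build tree by BST insertion.
Level-Order traversal: [35, 8, 38, 11, 22, 25]


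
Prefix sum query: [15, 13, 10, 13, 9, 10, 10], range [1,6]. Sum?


Prefix sums: [0, 15, 28, 38, 51, 60, 70, 80]
Sum[1..6] = prefix[7] - prefix[1] = 80 - 15 = 65


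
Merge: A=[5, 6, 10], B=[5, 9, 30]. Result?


Compare heads, take smaller each step.
Merged: [5, 5, 6, 9, 10, 30]


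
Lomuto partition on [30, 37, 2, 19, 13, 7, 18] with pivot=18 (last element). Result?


Elements <= 18 go left of pivot.
Result: [2, 13, 7, 18, 37, 30, 19], pivot at index 3


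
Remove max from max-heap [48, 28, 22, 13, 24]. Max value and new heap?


Max = 48
Replace root with last, heapify down
Resulting heap: [28, 24, 22, 13]


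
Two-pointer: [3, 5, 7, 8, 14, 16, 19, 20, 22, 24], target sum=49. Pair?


Two pointers: lo=0, hi=9
No pair sums to 49


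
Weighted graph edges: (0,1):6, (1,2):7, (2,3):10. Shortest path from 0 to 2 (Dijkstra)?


Dijkstra from 0:
Distances: {0: 0, 1: 6, 2: 13, 3: 23}
Shortest distance to 2 = 13, path = [0, 1, 2]


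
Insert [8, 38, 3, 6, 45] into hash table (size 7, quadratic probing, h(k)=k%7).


Insertions: 8->slot 1; 38->slot 3; 3->slot 4; 6->slot 6; 45->slot 0
Table: [45, 8, None, 38, 3, None, 6]


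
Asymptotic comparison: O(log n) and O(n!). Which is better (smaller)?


logarithmic grows slower than factorial
O(log n) is asymptotically smaller; O(n!) grows faster


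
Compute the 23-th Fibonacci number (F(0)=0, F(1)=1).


F(n)=F(n-1)+F(n-2)
...F(21)=10946, F(22)=17711, F(23)=28657


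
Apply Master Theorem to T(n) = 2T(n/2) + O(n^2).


a=2, b=2, c=2. log_2(2)=1 < c=2. Case 3: O(n^c) = O(n^2)
Complexity: O(n^2)


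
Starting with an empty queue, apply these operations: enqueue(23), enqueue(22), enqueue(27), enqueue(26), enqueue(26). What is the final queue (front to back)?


enqueue(23) -> [23]
enqueue(22) -> [23, 22]
enqueue(27) -> [23, 22, 27]
enqueue(26) -> [23, 22, 27, 26]
enqueue(26) -> [23, 22, 27, 26, 26]
Final queue (front to back): [23, 22, 27, 26, 26]


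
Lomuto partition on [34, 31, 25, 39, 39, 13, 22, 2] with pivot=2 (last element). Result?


Elements <= 2 go left of pivot.
Result: [2, 31, 25, 39, 39, 13, 22, 34], pivot at index 0


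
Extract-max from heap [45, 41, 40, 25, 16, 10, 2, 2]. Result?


Max = 45
Replace root with last, heapify down
Resulting heap: [41, 25, 40, 2, 16, 10, 2]


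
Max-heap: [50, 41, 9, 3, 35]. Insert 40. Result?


Append 40: [50, 41, 9, 3, 35, 40]
Bubble up: swap idx 5(40) with idx 2(9)
Result: [50, 41, 40, 3, 35, 9]


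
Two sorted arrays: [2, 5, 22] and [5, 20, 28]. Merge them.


Compare heads, take smaller each step.
Merged: [2, 5, 5, 20, 22, 28]


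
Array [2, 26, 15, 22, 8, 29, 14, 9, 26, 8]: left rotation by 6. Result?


Left rotate by 6: [14, 9, 26, 8, 2, 26, 15, 22, 8, 29]


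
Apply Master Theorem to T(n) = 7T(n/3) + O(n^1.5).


a=7, b=3, c=1.5. log_3(7)=1.771 > c=1.5. Case 1: O(n^log_b(a)) = O(n^1.771)
Complexity: O(n^1.771)


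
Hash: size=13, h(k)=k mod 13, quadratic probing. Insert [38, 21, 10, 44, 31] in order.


Insertions: 38->slot 12; 21->slot 8; 10->slot 10; 44->slot 5; 31->slot 6
Table: [None, None, None, None, None, 44, 31, None, 21, None, 10, None, 38]


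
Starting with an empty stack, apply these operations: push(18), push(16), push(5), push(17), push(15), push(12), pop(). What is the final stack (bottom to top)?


push(18) -> [18]
push(16) -> [18, 16]
push(5) -> [18, 16, 5]
push(17) -> [18, 16, 5, 17]
push(15) -> [18, 16, 5, 17, 15]
push(12) -> [18, 16, 5, 17, 15, 12]
pop() returns 12 -> [18, 16, 5, 17, 15]
Final stack (bottom to top): [18, 16, 5, 17, 15]


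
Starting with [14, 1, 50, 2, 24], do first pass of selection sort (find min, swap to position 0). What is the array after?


After one pass: [1, 14, 50, 2, 24]


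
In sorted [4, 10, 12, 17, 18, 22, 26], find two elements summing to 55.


Two pointers: lo=0, hi=6
No pair sums to 55


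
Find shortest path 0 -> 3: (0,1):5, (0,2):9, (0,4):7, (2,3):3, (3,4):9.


Dijkstra from 0:
Distances: {0: 0, 1: 5, 2: 9, 3: 12, 4: 7}
Shortest distance to 3 = 12, path = [0, 2, 3]


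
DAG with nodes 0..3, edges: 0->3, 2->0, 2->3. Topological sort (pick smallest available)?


Kahn's algorithm, process smallest node first
Order: [1, 2, 0, 3]


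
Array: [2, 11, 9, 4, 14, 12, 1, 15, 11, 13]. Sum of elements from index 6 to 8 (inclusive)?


Prefix sums: [0, 2, 13, 22, 26, 40, 52, 53, 68, 79, 92]
Sum[6..8] = prefix[9] - prefix[6] = 79 - 52 = 27


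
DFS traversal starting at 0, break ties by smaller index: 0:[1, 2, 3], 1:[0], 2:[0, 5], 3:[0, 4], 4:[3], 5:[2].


DFS stack-based: start with [0]
Visit order: [0, 1, 2, 5, 3, 4]


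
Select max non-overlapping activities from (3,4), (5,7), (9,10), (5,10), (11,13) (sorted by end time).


Greedy: pick earliest-ending, then skip overlaps.
Selected (4 activities): [(3, 4), (5, 7), (9, 10), (11, 13)]


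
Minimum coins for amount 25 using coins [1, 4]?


dp[0]=0; dp[i]=1+min(dp[i-c] for c in coins)
...dp[20]=5, dp[21]=6, dp[22]=7, dp[23]=8, dp[24]=6, dp[25]=7
Minimum coins for 25 = 7


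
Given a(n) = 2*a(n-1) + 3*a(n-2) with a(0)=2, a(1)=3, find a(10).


Build bottom-up:
...a(8)=8202, a(9)=24603, a(10)=2*24603+3*8202=73812


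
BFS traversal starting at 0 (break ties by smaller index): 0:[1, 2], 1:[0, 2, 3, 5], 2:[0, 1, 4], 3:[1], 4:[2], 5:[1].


BFS queue: start with [0]
Visit order: [0, 1, 2, 3, 5, 4]


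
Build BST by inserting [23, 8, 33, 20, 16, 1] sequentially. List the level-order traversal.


Root = 23; build tree by BST insertion.
Level-Order traversal: [23, 8, 33, 1, 20, 16]


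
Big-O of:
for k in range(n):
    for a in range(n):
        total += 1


Per nesting level: O(n) * O(n) = O(n^2)
Complexity: O(n^2)


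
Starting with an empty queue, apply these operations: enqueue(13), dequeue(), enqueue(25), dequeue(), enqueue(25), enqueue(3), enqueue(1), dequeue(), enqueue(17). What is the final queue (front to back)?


enqueue(13) -> [13]
dequeue() returns 13 -> []
enqueue(25) -> [25]
dequeue() returns 25 -> []
enqueue(25) -> [25]
enqueue(3) -> [25, 3]
enqueue(1) -> [25, 3, 1]
dequeue() returns 25 -> [3, 1]
enqueue(17) -> [3, 1, 17]
Final queue (front to back): [3, 1, 17]


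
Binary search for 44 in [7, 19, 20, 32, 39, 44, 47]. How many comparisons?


Search for 44:
[0,6] mid=3 arr[3]=32
[4,6] mid=5 arr[5]=44
Total: 2 comparisons


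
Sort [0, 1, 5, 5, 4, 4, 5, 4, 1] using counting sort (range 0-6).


Count array: [1, 2, 0, 0, 3, 3, 0]
Reconstruct: [0, 1, 1, 4, 4, 4, 5, 5, 5]


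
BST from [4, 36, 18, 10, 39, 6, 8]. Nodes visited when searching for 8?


BST root = 4
Search for 8: compare at each node
Path: [4, 36, 18, 10, 6, 8]


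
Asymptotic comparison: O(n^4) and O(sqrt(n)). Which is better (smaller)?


sublinear grows slower than quartic
O(sqrt(n)) is asymptotically smaller; O(n^4) grows faster


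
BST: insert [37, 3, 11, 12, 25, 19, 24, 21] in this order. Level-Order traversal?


Root = 37; build tree by BST insertion.
Level-Order traversal: [37, 3, 11, 12, 25, 19, 24, 21]


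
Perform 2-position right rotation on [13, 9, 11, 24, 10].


Right rotate by 2: [24, 10, 13, 9, 11]


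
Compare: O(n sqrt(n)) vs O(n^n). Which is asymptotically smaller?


n^1.5 grows slower than n^n
O(n sqrt(n)) is asymptotically smaller; O(n^n) grows faster


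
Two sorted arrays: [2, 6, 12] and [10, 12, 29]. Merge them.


Compare heads, take smaller each step.
Merged: [2, 6, 10, 12, 12, 29]


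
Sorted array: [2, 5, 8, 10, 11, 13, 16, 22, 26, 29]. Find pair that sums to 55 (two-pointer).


Two pointers: lo=0, hi=9
Found pair: (26, 29) summing to 55


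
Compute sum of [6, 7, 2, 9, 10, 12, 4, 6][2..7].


Prefix sums: [0, 6, 13, 15, 24, 34, 46, 50, 56]
Sum[2..7] = prefix[8] - prefix[2] = 56 - 13 = 43


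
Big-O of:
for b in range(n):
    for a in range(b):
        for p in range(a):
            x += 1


Per nesting level: O(n) * O(n) [triangular over b] * O(n) [triangular over a] = O(n^3)
Complexity: O(n^3)


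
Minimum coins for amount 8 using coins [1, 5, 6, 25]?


dp[0]=0; dp[i]=1+min(dp[i-c] for c in coins)
...dp[3]=3, dp[4]=4, dp[5]=1, dp[6]=1, dp[7]=2, dp[8]=3
Minimum coins for 8 = 3


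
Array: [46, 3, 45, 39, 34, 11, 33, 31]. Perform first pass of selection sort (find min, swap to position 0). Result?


After one pass: [3, 46, 45, 39, 34, 11, 33, 31]


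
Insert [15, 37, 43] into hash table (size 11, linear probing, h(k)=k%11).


Insertions: 15->slot 4; 37->slot 5; 43->slot 10
Table: [None, None, None, None, 15, 37, None, None, None, None, 43]


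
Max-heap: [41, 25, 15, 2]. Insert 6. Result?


Append 6: [41, 25, 15, 2, 6]
Bubble up: no swaps needed
Result: [41, 25, 15, 2, 6]


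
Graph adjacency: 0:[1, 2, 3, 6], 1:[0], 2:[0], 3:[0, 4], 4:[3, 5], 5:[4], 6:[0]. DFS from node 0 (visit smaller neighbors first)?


DFS stack-based: start with [0]
Visit order: [0, 1, 2, 3, 4, 5, 6]


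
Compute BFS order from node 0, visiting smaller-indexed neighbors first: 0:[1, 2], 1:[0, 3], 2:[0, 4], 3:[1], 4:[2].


BFS queue: start with [0]
Visit order: [0, 1, 2, 3, 4]


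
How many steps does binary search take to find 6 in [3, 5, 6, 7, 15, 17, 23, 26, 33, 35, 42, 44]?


Search for 6:
[0,11] mid=5 arr[5]=17
[0,4] mid=2 arr[2]=6
Total: 2 comparisons


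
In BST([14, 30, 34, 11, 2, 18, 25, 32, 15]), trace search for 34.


BST root = 14
Search for 34: compare at each node
Path: [14, 30, 34]


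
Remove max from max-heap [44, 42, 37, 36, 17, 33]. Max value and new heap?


Max = 44
Replace root with last, heapify down
Resulting heap: [42, 36, 37, 33, 17]


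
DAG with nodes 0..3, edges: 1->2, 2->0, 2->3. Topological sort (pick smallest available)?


Kahn's algorithm, process smallest node first
Order: [1, 2, 0, 3]


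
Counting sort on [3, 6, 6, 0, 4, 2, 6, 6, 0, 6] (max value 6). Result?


Count array: [2, 0, 1, 1, 1, 0, 5]
Reconstruct: [0, 0, 2, 3, 4, 6, 6, 6, 6, 6]


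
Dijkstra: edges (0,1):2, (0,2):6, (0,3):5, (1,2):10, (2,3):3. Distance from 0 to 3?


Dijkstra from 0:
Distances: {0: 0, 1: 2, 2: 6, 3: 5}
Shortest distance to 3 = 5, path = [0, 3]


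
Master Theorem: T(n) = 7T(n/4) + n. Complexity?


a=7, b=4, c=1. log_4(7)=1.404 > c=1. Case 1: O(n^log_b(a)) = O(n^1.404)
Complexity: O(n^1.404)


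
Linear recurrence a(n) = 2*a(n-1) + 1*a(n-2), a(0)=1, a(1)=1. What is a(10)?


Build bottom-up:
...a(8)=577, a(9)=1393, a(10)=2*1393+1*577=3363


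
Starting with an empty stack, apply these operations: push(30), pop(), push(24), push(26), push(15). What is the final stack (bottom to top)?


push(30) -> [30]
pop() returns 30 -> []
push(24) -> [24]
push(26) -> [24, 26]
push(15) -> [24, 26, 15]
Final stack (bottom to top): [24, 26, 15]


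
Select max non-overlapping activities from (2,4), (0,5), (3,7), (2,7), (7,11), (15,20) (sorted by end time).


Greedy: pick earliest-ending, then skip overlaps.
Selected (3 activities): [(2, 4), (7, 11), (15, 20)]


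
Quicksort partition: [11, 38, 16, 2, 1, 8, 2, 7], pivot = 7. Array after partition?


Elements <= 7 go left of pivot.
Result: [2, 1, 2, 7, 38, 8, 16, 11], pivot at index 3


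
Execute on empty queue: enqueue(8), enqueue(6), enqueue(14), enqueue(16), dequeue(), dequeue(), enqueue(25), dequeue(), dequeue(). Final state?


enqueue(8) -> [8]
enqueue(6) -> [8, 6]
enqueue(14) -> [8, 6, 14]
enqueue(16) -> [8, 6, 14, 16]
dequeue() returns 8 -> [6, 14, 16]
dequeue() returns 6 -> [14, 16]
enqueue(25) -> [14, 16, 25]
dequeue() returns 14 -> [16, 25]
dequeue() returns 16 -> [25]
Final queue (front to back): [25]


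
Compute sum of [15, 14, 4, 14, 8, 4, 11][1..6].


Prefix sums: [0, 15, 29, 33, 47, 55, 59, 70]
Sum[1..6] = prefix[7] - prefix[1] = 70 - 15 = 55


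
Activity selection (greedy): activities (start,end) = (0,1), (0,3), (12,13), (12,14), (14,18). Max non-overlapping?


Greedy: pick earliest-ending, then skip overlaps.
Selected (3 activities): [(0, 1), (12, 13), (14, 18)]


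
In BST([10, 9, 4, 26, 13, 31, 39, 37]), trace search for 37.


BST root = 10
Search for 37: compare at each node
Path: [10, 26, 31, 39, 37]


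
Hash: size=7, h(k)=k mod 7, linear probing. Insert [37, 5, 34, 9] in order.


Insertions: 37->slot 2; 5->slot 5; 34->slot 6; 9->slot 3
Table: [None, None, 37, 9, None, 5, 34]


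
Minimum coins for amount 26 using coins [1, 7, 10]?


dp[0]=0; dp[i]=1+min(dp[i-c] for c in coins)
...dp[21]=3, dp[22]=4, dp[23]=5, dp[24]=3, dp[25]=4, dp[26]=5
Minimum coins for 26 = 5


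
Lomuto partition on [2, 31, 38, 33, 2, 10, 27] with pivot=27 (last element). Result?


Elements <= 27 go left of pivot.
Result: [2, 2, 10, 27, 31, 38, 33], pivot at index 3


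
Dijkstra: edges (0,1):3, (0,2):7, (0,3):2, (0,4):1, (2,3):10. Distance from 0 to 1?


Dijkstra from 0:
Distances: {0: 0, 1: 3, 2: 7, 3: 2, 4: 1}
Shortest distance to 1 = 3, path = [0, 1]


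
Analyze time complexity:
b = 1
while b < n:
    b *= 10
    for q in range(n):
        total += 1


Per nesting level: O(log n) * O(n) = O(n log n)
Complexity: O(n log n)


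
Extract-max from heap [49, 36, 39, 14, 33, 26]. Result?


Max = 49
Replace root with last, heapify down
Resulting heap: [39, 36, 26, 14, 33]


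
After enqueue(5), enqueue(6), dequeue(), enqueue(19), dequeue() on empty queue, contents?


enqueue(5) -> [5]
enqueue(6) -> [5, 6]
dequeue() returns 5 -> [6]
enqueue(19) -> [6, 19]
dequeue() returns 6 -> [19]
Final queue (front to back): [19]


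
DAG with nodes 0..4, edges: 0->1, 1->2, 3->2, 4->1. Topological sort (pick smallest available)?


Kahn's algorithm, process smallest node first
Order: [0, 3, 4, 1, 2]


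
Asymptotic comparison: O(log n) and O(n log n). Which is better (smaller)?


logarithmic grows slower than linearithmic
O(log n) is asymptotically smaller; O(n log n) grows faster


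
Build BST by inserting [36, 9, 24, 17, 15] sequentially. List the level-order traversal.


Root = 36; build tree by BST insertion.
Level-Order traversal: [36, 9, 24, 17, 15]


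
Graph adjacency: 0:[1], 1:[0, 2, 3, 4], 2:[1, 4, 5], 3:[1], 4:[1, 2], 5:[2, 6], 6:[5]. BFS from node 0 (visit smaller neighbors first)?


BFS queue: start with [0]
Visit order: [0, 1, 2, 3, 4, 5, 6]


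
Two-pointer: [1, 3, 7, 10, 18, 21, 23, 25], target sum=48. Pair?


Two pointers: lo=0, hi=7
Found pair: (23, 25) summing to 48


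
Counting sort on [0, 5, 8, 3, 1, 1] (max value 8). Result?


Count array: [1, 2, 0, 1, 0, 1, 0, 0, 1]
Reconstruct: [0, 1, 1, 3, 5, 8]


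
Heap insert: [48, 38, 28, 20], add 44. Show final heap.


Append 44: [48, 38, 28, 20, 44]
Bubble up: swap idx 4(44) with idx 1(38)
Result: [48, 44, 28, 20, 38]


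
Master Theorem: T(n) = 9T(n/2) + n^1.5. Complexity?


a=9, b=2, c=1.5. log_2(9)=3.170 > c=1.5. Case 1: O(n^log_b(a)) = O(n^3.170)
Complexity: O(n^3.170)


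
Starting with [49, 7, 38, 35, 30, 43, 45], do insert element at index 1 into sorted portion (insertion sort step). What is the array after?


After one pass: [7, 49, 38, 35, 30, 43, 45]


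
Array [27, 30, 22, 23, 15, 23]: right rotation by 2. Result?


Right rotate by 2: [15, 23, 27, 30, 22, 23]


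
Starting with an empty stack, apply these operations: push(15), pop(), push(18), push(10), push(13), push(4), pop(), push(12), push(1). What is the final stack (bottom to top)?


push(15) -> [15]
pop() returns 15 -> []
push(18) -> [18]
push(10) -> [18, 10]
push(13) -> [18, 10, 13]
push(4) -> [18, 10, 13, 4]
pop() returns 4 -> [18, 10, 13]
push(12) -> [18, 10, 13, 12]
push(1) -> [18, 10, 13, 12, 1]
Final stack (bottom to top): [18, 10, 13, 12, 1]


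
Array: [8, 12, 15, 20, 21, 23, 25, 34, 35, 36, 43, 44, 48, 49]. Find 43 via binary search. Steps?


Search for 43:
[0,13] mid=6 arr[6]=25
[7,13] mid=10 arr[10]=43
Total: 2 comparisons


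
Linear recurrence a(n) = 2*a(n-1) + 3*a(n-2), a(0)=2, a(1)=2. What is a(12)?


Build bottom-up:
...a(10)=59050, a(11)=177146, a(12)=2*177146+3*59050=531442


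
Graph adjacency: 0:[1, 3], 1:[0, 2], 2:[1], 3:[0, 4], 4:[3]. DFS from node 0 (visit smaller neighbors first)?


DFS stack-based: start with [0]
Visit order: [0, 1, 2, 3, 4]


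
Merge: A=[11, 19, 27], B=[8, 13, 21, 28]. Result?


Compare heads, take smaller each step.
Merged: [8, 11, 13, 19, 21, 27, 28]


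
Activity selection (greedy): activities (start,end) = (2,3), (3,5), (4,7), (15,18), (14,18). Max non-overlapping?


Greedy: pick earliest-ending, then skip overlaps.
Selected (3 activities): [(2, 3), (3, 5), (15, 18)]


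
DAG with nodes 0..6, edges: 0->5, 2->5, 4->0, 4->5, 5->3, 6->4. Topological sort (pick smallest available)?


Kahn's algorithm, process smallest node first
Order: [1, 2, 6, 4, 0, 5, 3]


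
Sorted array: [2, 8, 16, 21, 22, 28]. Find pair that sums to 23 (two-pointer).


Two pointers: lo=0, hi=5
Found pair: (2, 21) summing to 23


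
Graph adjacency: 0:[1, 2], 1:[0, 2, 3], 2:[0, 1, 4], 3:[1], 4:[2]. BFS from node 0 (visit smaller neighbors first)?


BFS queue: start with [0]
Visit order: [0, 1, 2, 3, 4]


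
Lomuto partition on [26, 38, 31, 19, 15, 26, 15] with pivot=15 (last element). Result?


Elements <= 15 go left of pivot.
Result: [15, 15, 31, 19, 26, 26, 38], pivot at index 1


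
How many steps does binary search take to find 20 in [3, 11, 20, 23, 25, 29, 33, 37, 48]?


Search for 20:
[0,8] mid=4 arr[4]=25
[0,3] mid=1 arr[1]=11
[2,3] mid=2 arr[2]=20
Total: 3 comparisons


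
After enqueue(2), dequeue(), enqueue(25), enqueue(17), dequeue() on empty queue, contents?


enqueue(2) -> [2]
dequeue() returns 2 -> []
enqueue(25) -> [25]
enqueue(17) -> [25, 17]
dequeue() returns 25 -> [17]
Final queue (front to back): [17]


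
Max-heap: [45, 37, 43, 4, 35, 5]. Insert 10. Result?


Append 10: [45, 37, 43, 4, 35, 5, 10]
Bubble up: no swaps needed
Result: [45, 37, 43, 4, 35, 5, 10]


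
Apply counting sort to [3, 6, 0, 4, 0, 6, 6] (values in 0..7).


Count array: [2, 0, 0, 1, 1, 0, 3, 0]
Reconstruct: [0, 0, 3, 4, 6, 6, 6]


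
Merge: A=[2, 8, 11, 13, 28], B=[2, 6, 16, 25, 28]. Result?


Compare heads, take smaller each step.
Merged: [2, 2, 6, 8, 11, 13, 16, 25, 28, 28]


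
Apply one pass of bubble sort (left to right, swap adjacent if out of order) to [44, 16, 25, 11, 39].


After one pass: [16, 25, 11, 39, 44]


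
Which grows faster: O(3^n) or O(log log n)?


double-logarithmic grows slower than exponential (base 3)
O(log log n) is asymptotically smaller; O(3^n) grows faster


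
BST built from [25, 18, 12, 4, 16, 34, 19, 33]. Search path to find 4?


BST root = 25
Search for 4: compare at each node
Path: [25, 18, 12, 4]


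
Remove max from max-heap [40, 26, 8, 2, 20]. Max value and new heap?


Max = 40
Replace root with last, heapify down
Resulting heap: [26, 20, 8, 2]


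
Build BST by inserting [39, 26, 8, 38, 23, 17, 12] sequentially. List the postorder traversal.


Root = 39; build tree by BST insertion.
Postorder traversal: [12, 17, 23, 8, 38, 26, 39]


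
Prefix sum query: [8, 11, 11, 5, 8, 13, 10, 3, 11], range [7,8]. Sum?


Prefix sums: [0, 8, 19, 30, 35, 43, 56, 66, 69, 80]
Sum[7..8] = prefix[9] - prefix[7] = 80 - 66 = 14


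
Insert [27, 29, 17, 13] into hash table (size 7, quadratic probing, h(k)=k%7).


Insertions: 27->slot 6; 29->slot 1; 17->slot 3; 13->slot 0
Table: [13, 29, None, 17, None, None, 27]


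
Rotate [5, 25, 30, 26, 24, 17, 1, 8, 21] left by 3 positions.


Left rotate by 3: [26, 24, 17, 1, 8, 21, 5, 25, 30]


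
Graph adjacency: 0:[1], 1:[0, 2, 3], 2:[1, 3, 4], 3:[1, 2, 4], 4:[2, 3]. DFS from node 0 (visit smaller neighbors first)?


DFS stack-based: start with [0]
Visit order: [0, 1, 2, 3, 4]


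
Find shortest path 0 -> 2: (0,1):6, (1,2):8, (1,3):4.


Dijkstra from 0:
Distances: {0: 0, 1: 6, 2: 14, 3: 10}
Shortest distance to 2 = 14, path = [0, 1, 2]


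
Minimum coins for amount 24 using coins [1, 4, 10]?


dp[0]=0; dp[i]=1+min(dp[i-c] for c in coins)
...dp[19]=4, dp[20]=2, dp[21]=3, dp[22]=4, dp[23]=5, dp[24]=3
Minimum coins for 24 = 3


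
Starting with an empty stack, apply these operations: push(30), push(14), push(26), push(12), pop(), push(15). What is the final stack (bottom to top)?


push(30) -> [30]
push(14) -> [30, 14]
push(26) -> [30, 14, 26]
push(12) -> [30, 14, 26, 12]
pop() returns 12 -> [30, 14, 26]
push(15) -> [30, 14, 26, 15]
Final stack (bottom to top): [30, 14, 26, 15]


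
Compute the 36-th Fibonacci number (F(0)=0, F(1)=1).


F(n)=F(n-1)+F(n-2)
...F(34)=5702887, F(35)=9227465, F(36)=14930352


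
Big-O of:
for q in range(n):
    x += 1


Per nesting level: O(n) = O(n)
Complexity: O(n)


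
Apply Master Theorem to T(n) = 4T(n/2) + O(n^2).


a=4, b=2, c=2. log_2(4)=2 = c=2. Case 2: O(n^c log n) = O(n^2 log n)
Complexity: O(n^2 log n)


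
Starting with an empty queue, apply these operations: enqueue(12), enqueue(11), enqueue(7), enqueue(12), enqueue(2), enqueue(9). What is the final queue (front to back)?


enqueue(12) -> [12]
enqueue(11) -> [12, 11]
enqueue(7) -> [12, 11, 7]
enqueue(12) -> [12, 11, 7, 12]
enqueue(2) -> [12, 11, 7, 12, 2]
enqueue(9) -> [12, 11, 7, 12, 2, 9]
Final queue (front to back): [12, 11, 7, 12, 2, 9]


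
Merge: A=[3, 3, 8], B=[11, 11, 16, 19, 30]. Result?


Compare heads, take smaller each step.
Merged: [3, 3, 8, 11, 11, 16, 19, 30]


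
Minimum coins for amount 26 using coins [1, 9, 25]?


dp[0]=0; dp[i]=1+min(dp[i-c] for c in coins)
...dp[21]=5, dp[22]=6, dp[23]=7, dp[24]=8, dp[25]=1, dp[26]=2
Minimum coins for 26 = 2


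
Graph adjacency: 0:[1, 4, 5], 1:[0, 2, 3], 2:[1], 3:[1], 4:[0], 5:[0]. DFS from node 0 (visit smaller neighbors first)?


DFS stack-based: start with [0]
Visit order: [0, 1, 2, 3, 4, 5]


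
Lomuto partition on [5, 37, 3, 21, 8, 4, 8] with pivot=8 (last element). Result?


Elements <= 8 go left of pivot.
Result: [5, 3, 8, 4, 8, 21, 37], pivot at index 4


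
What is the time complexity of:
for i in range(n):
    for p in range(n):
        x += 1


Per nesting level: O(n) * O(n) = O(n^2)
Complexity: O(n^2)


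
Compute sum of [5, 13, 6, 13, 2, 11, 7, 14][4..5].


Prefix sums: [0, 5, 18, 24, 37, 39, 50, 57, 71]
Sum[4..5] = prefix[6] - prefix[4] = 50 - 37 = 13


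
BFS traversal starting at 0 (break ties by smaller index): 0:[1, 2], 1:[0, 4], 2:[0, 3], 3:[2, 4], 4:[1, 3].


BFS queue: start with [0]
Visit order: [0, 1, 2, 4, 3]


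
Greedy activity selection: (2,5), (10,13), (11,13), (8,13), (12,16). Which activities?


Greedy: pick earliest-ending, then skip overlaps.
Selected (2 activities): [(2, 5), (10, 13)]


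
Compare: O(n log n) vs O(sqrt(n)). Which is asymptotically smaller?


sublinear grows slower than linearithmic
O(sqrt(n)) is asymptotically smaller; O(n log n) grows faster


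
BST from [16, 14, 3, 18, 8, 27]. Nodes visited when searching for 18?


BST root = 16
Search for 18: compare at each node
Path: [16, 18]


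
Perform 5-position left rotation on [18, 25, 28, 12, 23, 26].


Left rotate by 5: [26, 18, 25, 28, 12, 23]


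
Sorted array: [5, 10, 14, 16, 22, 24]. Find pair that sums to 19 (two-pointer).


Two pointers: lo=0, hi=5
Found pair: (5, 14) summing to 19


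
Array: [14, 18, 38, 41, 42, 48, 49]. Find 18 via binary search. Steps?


Search for 18:
[0,6] mid=3 arr[3]=41
[0,2] mid=1 arr[1]=18
Total: 2 comparisons


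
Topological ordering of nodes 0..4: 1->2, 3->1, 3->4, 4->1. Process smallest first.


Kahn's algorithm, process smallest node first
Order: [0, 3, 4, 1, 2]


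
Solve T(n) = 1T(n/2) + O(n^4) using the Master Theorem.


a=1, b=2, c=4. log_2(1)=0 < c=4. Case 3: O(n^c) = O(n^4)
Complexity: O(n^4)


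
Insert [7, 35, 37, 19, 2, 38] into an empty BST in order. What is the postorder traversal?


Root = 7; build tree by BST insertion.
Postorder traversal: [2, 19, 38, 37, 35, 7]


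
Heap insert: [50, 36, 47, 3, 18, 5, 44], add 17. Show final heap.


Append 17: [50, 36, 47, 3, 18, 5, 44, 17]
Bubble up: swap idx 7(17) with idx 3(3)
Result: [50, 36, 47, 17, 18, 5, 44, 3]


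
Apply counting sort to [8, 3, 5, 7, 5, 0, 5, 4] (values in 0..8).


Count array: [1, 0, 0, 1, 1, 3, 0, 1, 1]
Reconstruct: [0, 3, 4, 5, 5, 5, 7, 8]


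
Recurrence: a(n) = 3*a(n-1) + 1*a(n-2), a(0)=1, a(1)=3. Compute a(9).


Build bottom-up:
...a(7)=3927, a(8)=12970, a(9)=3*12970+1*3927=42837


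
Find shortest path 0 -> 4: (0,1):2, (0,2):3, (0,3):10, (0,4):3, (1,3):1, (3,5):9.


Dijkstra from 0:
Distances: {0: 0, 1: 2, 2: 3, 3: 3, 4: 3, 5: 12}
Shortest distance to 4 = 3, path = [0, 4]


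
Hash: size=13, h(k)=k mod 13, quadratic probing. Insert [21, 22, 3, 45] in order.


Insertions: 21->slot 8; 22->slot 9; 3->slot 3; 45->slot 6
Table: [None, None, None, 3, None, None, 45, None, 21, 22, None, None, None]


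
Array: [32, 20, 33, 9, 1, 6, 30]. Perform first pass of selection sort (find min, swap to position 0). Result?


After one pass: [1, 20, 33, 9, 32, 6, 30]


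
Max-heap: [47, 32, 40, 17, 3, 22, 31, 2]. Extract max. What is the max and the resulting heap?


Max = 47
Replace root with last, heapify down
Resulting heap: [40, 32, 31, 17, 3, 22, 2]


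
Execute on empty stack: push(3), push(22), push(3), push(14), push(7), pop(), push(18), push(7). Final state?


push(3) -> [3]
push(22) -> [3, 22]
push(3) -> [3, 22, 3]
push(14) -> [3, 22, 3, 14]
push(7) -> [3, 22, 3, 14, 7]
pop() returns 7 -> [3, 22, 3, 14]
push(18) -> [3, 22, 3, 14, 18]
push(7) -> [3, 22, 3, 14, 18, 7]
Final stack (bottom to top): [3, 22, 3, 14, 18, 7]


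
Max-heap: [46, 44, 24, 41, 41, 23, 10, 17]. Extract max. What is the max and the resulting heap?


Max = 46
Replace root with last, heapify down
Resulting heap: [44, 41, 24, 17, 41, 23, 10]
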